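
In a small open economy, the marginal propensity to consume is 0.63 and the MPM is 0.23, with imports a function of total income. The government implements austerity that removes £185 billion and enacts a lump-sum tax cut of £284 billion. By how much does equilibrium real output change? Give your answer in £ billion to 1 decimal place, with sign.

Expenditure multiplier = 1/(1 − c + m) = 1/(1 − 0.63 + 0.23) = 1/0.6 ≈ 1.667.
ΔG contributes k·ΔG = (−£185 billion) / 0.6 ≈ −£308.3 billion.
ΔT of −£284 billion changes first-round spending by −c·ΔT = +£178.92 billion, contributing k·(−c·ΔT) = (+£178.92 billion) / 0.6 = +£298.2 billion.
Net ΔY = k(ΔG − c·ΔT) = (−£6.08 billion) / 0.6 ≈ −£10.1 billion.

−£10.1 billion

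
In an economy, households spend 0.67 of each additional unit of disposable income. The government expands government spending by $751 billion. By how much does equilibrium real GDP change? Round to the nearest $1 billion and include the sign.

Government-spending multiplier = 1/(1 − MPC) = 1/(1 − 0.67) = 1/0.33 ≈ 3.03.
ΔY = k × ΔG = (+$751 billion) / 0.33 ≈ +$2,276 billion.

+$2,276 billion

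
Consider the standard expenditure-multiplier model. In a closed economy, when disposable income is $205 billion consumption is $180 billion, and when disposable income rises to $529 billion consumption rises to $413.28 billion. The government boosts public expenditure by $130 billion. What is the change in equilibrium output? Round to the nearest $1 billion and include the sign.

+$464 billion

MPC = ΔC/ΔYd = (413.28 − 180)/(529 − 205) = 233.28/324 = 0.72.
Government-spending multiplier = 1/(1 − MPC) = 1/(1 − 0.72) = 1/0.28 ≈ 3.571.
ΔY = k × ΔG = (+$130 billion) / 0.28 ≈ +$464 billion.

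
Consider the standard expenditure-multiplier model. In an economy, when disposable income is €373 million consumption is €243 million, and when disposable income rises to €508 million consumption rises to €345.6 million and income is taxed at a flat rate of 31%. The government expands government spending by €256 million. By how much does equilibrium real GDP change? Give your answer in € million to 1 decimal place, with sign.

MPC = ΔC/ΔYd = (345.6 − 243)/(508 − 373) = 102.6/135 = 0.76.
Spending multiplier = 1/(1 − c(1−t)) = 1/(1 − 0.76×0.69) = 1/0.4756 ≈ 2.103.
ΔY = k × ΔG = (+€256 million) / 0.4756 ≈ +€538.3 million.

+€538.3 million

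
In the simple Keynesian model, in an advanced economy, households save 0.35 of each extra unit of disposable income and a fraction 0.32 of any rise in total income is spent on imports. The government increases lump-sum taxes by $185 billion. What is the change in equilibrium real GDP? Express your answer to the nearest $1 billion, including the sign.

MPC = 1 − MPS = 1 − 0.35 = 0.65.
A lump-sum tax change of +$185 billion shifts disposable income by −$185 billion; first-round consumption changes by −c × ΔT = −0.65 × (+$185 billion) = −$120.25 billion.
Expenditure multiplier = 1/(1 − c + m) = 1/(1 − 0.65 + 0.32) = 1/0.67 ≈ 1.493.
The tax multiplier is −c × k ≈ −0.97, so ΔY = k × (−c·ΔT) = (−$120.25 billion) / 0.67 ≈ −$179 billion.

−$179 billion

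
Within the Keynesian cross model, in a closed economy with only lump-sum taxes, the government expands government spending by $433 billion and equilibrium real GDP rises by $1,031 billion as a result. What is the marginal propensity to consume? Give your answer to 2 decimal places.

0.58

Implied spending multiplier k = ΔY/ΔG = 1,031/433 ≈ 2.3811.
Since k = 1/(1 − MPC), MPC = 1 − 1/k = 1 − ΔG/ΔY = 1 − 433/1,031 ≈ 0.58.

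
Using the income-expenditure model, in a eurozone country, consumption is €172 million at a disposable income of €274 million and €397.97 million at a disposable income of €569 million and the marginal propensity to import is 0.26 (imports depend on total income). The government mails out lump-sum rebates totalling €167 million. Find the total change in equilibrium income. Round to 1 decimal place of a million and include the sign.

MPC = ΔC/ΔYd = (397.97 − 172)/(569 − 274) = 225.97/295 = 0.766.
A lump-sum tax change of −€167 million shifts disposable income by +€167 million; first-round consumption changes by −c × ΔT = −0.766 × (−€167 million) = +€127.922 million.
Expenditure multiplier = 1/(1 − c + m) = 1/(1 − 0.766 + 0.26) = 1/0.494 ≈ 2.024.
The tax multiplier is −c × k ≈ −1.551, so ΔY = k × (−c·ΔT) = (+€127.922 million) / 0.494 ≈ +€259 million.

+€259.0 million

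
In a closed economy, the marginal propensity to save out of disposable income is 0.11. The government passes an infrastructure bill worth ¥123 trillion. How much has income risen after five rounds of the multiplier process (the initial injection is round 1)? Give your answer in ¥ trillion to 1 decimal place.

MPC = 1 − MPS = 1 − 0.11 = 0.89.
Round 1 adds ΔG = ¥123 trillion; each later round is MPC = 0.89 times the previous.
After 5 rounds: 123 + 109.47 + 97.4283 + 86.711187 + 77.17295643 = ΔG·(1 − c^5)/(1 − c) = 123 × (1 − 0.5584059449)/0.11 ≈ ¥493.8 trillion.

¥493.8 trillion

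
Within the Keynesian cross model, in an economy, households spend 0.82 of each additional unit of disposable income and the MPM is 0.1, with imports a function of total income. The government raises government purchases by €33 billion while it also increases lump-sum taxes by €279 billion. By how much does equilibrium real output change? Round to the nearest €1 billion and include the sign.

−€699 billion

Expenditure multiplier = 1/(1 − c + m) = 1/(1 − 0.82 + 0.1) = 1/0.28 ≈ 3.571.
ΔG contributes k·ΔG = (+€33 billion) / 0.28 ≈ +€117.9 billion.
ΔT of +€279 billion changes first-round spending by −c·ΔT = −€228.78 billion, contributing k·(−c·ΔT) = (−€228.78 billion) / 0.28 ≈ −€817.1 billion.
Net ΔY = k(ΔG − c·ΔT) = (−€195.78 billion) / 0.28 ≈ −€699 billion.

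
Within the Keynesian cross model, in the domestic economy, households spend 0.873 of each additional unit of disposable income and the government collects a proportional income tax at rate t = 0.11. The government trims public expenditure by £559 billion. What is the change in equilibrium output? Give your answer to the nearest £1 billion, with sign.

Government-spending multiplier = 1/(1 − c(1−t)) = 1/(1 − 0.873×0.89) = 1/0.22303 ≈ 4.484.
ΔY = k × ΔG = (−£559 billion) / 0.22303 ≈ −£2,506 billion.

−£2,506 billion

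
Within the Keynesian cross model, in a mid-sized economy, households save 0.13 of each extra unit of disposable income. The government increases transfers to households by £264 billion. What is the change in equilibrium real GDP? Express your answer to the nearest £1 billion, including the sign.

MPC = 1 − MPS = 1 − 0.13 = 0.87.
The transfer change shifts disposable income by +£264 billion, so first-round consumption changes by c·ΔTR = 0.87 × (+£264 billion) = +£229.68 billion.
Expenditure multiplier = 1/(1 − MPC) = 1/(1 − 0.87) = 1/0.13 ≈ 7.692.
The transfer multiplier is c × k ≈ 6.692, so ΔY = k × (c·ΔTR) = (+£229.68 billion) / 0.13 ≈ +£1,767 billion.

+£1,767 billion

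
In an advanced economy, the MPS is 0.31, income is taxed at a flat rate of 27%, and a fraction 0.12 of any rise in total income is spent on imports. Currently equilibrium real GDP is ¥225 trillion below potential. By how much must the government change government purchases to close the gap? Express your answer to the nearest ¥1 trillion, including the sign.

MPC = 1 − MPS = 1 − 0.31 = 0.69.
Spending multiplier = 1/(1 − c(1−t) + m) = 1/(1 − 0.69×0.73 + 0.12) = 1/0.6163 ≈ 1.623.
Need ΔY = +¥225 trillion, so ΔG = ΔY/k = (+¥225 trillion) × 0.6163 ≈ +¥139 trillion.
The government should increase government purchases by ¥139 trillion.

+¥139 trillion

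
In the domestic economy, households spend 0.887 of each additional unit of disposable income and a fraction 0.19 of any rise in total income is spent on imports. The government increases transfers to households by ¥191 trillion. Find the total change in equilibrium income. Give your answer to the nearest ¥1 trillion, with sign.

+¥559 trillion

The transfer change shifts disposable income by +¥191 trillion, so first-round consumption changes by c·ΔTR = 0.887 × (+¥191 trillion) = +¥169.417 trillion.
Expenditure multiplier = 1/(1 − c + m) = 1/(1 − 0.887 + 0.19) = 1/0.303 ≈ 3.3.
The transfer multiplier is c × k ≈ 2.927, so ΔY = k × (c·ΔTR) = (+¥169.417 trillion) / 0.303 ≈ +¥559 trillion.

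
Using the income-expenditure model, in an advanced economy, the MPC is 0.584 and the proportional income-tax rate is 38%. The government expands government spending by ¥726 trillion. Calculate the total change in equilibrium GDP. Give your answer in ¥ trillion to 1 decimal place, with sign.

Expenditure multiplier = 1/(1 − c(1−t)) = 1/(1 − 0.584×0.62) = 1/0.63792 ≈ 1.568.
ΔY = k × ΔG = (+¥726 trillion) / 0.63792 ≈ +¥1,138.1 trillion.

+¥1,138.1 trillion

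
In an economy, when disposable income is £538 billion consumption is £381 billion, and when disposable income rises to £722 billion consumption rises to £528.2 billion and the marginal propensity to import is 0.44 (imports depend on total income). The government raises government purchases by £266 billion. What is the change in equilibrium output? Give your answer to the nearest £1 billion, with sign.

+£416 billion

MPC = ΔC/ΔYd = (528.2 − 381)/(722 − 538) = 147.2/184 = 0.8.
Government-spending multiplier = 1/(1 − c + m) = 1/(1 − 0.8 + 0.44) = 1/0.64 ≈ 1.563.
ΔY = k × ΔG = (+£266 billion) / 0.64 ≈ +£416 billion.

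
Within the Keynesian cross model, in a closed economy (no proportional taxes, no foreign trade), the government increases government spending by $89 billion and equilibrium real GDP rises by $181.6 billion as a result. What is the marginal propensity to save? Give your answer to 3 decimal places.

0.490

Implied spending multiplier k = ΔY/ΔG = 181.6/89 ≈ 2.0404.
Since k = 1/(1 − MPC), MPC = 1 − 1/k = 1 − ΔG/ΔY = 1 − 89/181.6 ≈ 0.510.
MPS = 1 − MPC = 0.490.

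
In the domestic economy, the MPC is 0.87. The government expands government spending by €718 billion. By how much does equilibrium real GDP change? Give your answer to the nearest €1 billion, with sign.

+€5,523 billion

Spending multiplier = 1/(1 − MPC) = 1/(1 − 0.87) = 1/0.13 ≈ 7.692.
ΔY = k × ΔG = (+€718 billion) / 0.13 ≈ +€5,523 billion.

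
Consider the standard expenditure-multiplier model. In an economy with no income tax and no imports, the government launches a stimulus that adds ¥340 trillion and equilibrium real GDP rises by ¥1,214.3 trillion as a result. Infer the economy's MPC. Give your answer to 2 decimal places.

Implied spending multiplier k = ΔY/ΔG = 1,214.3/340 ≈ 3.5715.
Since k = 1/(1 − MPC), MPC = 1 − 1/k = 1 − ΔG/ΔY = 1 − 340/1,214.3 ≈ 0.72.

0.72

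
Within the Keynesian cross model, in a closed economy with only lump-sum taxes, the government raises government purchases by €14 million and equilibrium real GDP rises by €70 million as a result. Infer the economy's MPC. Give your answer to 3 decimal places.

Implied spending multiplier k = ΔY/ΔG = 70/14 = 5.
Since k = 1/(1 − MPC), MPC = 1 − 1/k = 1 − ΔG/ΔY = 1 − 14/70 = 0.800.

0.800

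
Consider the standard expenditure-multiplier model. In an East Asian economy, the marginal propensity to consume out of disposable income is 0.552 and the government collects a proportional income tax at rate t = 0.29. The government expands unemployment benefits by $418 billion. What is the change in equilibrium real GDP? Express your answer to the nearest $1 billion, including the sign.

+$379 billion

The transfer change shifts disposable income by +$418 billion, so first-round consumption changes by c·ΔTR = 0.552 × (+$418 billion) = +$230.736 billion.
Expenditure multiplier = 1/(1 − c(1−t)) = 1/(1 − 0.552×0.71) = 1/0.60808 ≈ 1.645.
The transfer multiplier is c × k ≈ 0.908, so ΔY = k × (c·ΔTR) = (+$230.736 billion) / 0.60808 ≈ +$379 billion.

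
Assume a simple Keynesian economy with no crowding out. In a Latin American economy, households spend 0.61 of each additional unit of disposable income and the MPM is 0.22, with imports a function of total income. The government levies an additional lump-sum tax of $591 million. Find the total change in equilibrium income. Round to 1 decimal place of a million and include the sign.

A lump-sum tax change of +$591 million shifts disposable income by −$591 million; first-round consumption changes by −c × ΔT = −0.61 × (+$591 million) = −$360.51 million.
Expenditure multiplier = 1/(1 − c + m) = 1/(1 − 0.61 + 0.22) = 1/0.61 ≈ 1.639.
The tax multiplier is −c × k = −1, so ΔY = k × (−c·ΔT) = (−$360.51 million) / 0.61 = −$591 million.

−$591.0 million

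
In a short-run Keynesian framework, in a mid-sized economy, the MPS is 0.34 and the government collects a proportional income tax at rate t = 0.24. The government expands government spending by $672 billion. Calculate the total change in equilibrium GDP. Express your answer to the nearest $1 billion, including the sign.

+$1,348 billion

MPC = 1 − MPS = 1 − 0.34 = 0.66.
Government-spending multiplier = 1/(1 − c(1−t)) = 1/(1 − 0.66×0.76) = 1/0.4984 ≈ 2.006.
ΔY = k × ΔG = (+$672 billion) / 0.4984 ≈ +$1,348 billion.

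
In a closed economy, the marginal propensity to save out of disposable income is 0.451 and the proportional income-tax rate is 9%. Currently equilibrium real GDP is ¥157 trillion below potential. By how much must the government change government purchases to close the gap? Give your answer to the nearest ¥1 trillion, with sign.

MPC = 1 − MPS = 1 − 0.451 = 0.549.
Spending multiplier = 1/(1 − c(1−t)) = 1/(1 − 0.549×0.91) = 1/0.50041 ≈ 1.998.
Need ΔY = +¥157 trillion, so ΔG = ΔY/k = (+¥157 trillion) × 0.50041 ≈ +¥79 trillion.
The government should increase government purchases by ¥79 trillion.

+¥79 trillion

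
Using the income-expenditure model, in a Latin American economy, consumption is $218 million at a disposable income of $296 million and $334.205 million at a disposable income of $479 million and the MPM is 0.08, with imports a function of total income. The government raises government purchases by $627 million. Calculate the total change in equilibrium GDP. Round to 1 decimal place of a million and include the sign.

+$1,409.0 million

MPC = ΔC/ΔYd = (334.205 − 218)/(479 − 296) = 116.205/183 = 0.635.
Spending multiplier = 1/(1 − c + m) = 1/(1 − 0.635 + 0.08) = 1/0.445 ≈ 2.247.
ΔY = k × ΔG = (+$627 million) / 0.445 ≈ +$1,409 million.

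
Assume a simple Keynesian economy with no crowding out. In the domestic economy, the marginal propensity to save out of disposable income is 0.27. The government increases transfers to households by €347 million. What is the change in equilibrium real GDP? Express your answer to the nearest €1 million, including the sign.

MPC = 1 − MPS = 1 − 0.27 = 0.73.
The transfer change shifts disposable income by +€347 million, so first-round consumption changes by c·ΔTR = 0.73 × (+€347 million) = +€253.31 million.
Expenditure multiplier = 1/(1 − MPC) = 1/(1 − 0.73) = 1/0.27 ≈ 3.704.
The transfer multiplier is c × k ≈ 2.704, so ΔY = k × (c·ΔTR) = (+€253.31 million) / 0.27 ≈ +€938 million.

+€938 million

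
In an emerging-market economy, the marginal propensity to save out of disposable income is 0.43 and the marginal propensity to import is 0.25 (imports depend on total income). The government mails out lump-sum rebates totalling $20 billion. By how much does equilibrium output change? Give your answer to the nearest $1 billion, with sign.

MPC = 1 − MPS = 1 − 0.43 = 0.57.
A lump-sum tax change of −$20 billion shifts disposable income by +$20 billion; first-round consumption changes by −c × ΔT = −0.57 × (−$20 billion) = +$11.4 billion.
Expenditure multiplier = 1/(1 − c + m) = 1/(1 − 0.57 + 0.25) = 1/0.68 ≈ 1.471.
The tax multiplier is −c × k ≈ −0.838, so ΔY = k × (−c·ΔT) = (+$11.4 billion) / 0.68 ≈ +$17 billion.

+$17 billion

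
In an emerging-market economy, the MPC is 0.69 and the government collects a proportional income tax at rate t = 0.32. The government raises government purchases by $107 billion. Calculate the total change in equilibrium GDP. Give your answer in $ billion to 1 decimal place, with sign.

Expenditure multiplier = 1/(1 − c(1−t)) = 1/(1 − 0.69×0.68) = 1/0.5308 ≈ 1.884.
ΔY = k × ΔG = (+$107 billion) / 0.5308 ≈ +$201.6 billion.

+$201.6 billion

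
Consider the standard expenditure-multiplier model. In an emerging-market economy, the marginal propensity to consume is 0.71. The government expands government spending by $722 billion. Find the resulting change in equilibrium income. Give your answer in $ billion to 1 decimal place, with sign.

+$2,489.7 billion

Government-spending multiplier = 1/(1 − MPC) = 1/(1 − 0.71) = 1/0.29 ≈ 3.448.
ΔY = k × ΔG = (+$722 billion) / 0.29 ≈ +$2,489.7 billion.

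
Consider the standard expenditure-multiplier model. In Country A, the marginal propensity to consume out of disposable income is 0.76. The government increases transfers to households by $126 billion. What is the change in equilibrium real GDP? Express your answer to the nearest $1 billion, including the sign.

The transfer change shifts disposable income by +$126 billion, so first-round consumption changes by c·ΔTR = 0.76 × (+$126 billion) = +$95.76 billion.
Expenditure multiplier = 1/(1 − MPC) = 1/(1 − 0.76) = 1/0.24 ≈ 4.167.
The transfer multiplier is c × k ≈ 3.167, so ΔY = k × (c·ΔTR) = (+$95.76 billion) / 0.24 = +$399 billion.

+$399 billion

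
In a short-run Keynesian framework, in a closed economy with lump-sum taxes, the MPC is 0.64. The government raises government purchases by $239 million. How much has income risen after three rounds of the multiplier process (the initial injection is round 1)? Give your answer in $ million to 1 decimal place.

Round 1 adds ΔG = $239 million; each later round is MPC = 0.64 times the previous.
After 3 rounds: 239 + 152.96 + 97.8944 = ΔG·(1 − c^3)/(1 − c) = 239 × (1 − 0.262144)/0.36 ≈ $489.9 million.

$489.9 million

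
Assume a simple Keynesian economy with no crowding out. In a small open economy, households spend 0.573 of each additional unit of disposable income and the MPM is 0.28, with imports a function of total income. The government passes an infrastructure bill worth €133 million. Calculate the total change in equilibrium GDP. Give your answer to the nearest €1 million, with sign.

+€188 million

Expenditure multiplier = 1/(1 − c + m) = 1/(1 − 0.573 + 0.28) = 1/0.707 ≈ 1.414.
ΔY = k × ΔG = (+€133 million) / 0.707 ≈ +€188 million.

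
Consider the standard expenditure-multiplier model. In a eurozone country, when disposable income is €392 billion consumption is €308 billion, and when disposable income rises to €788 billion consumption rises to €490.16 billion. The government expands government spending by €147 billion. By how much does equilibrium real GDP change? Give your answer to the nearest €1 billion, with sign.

MPC = ΔC/ΔYd = (490.16 − 308)/(788 − 392) = 182.16/396 = 0.46.
Expenditure multiplier = 1/(1 − MPC) = 1/(1 − 0.46) = 1/0.54 ≈ 1.852.
ΔY = k × ΔG = (+€147 billion) / 0.54 ≈ +€272 billion.

+€272 billion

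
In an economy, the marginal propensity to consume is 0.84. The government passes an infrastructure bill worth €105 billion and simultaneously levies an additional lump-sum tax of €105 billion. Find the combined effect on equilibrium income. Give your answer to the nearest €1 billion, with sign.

Expenditure multiplier = 1/(1 − MPC) = 1/(1 − 0.84) = 1/0.16 = 6.25.
ΔG contributes k·ΔG = (+€105 billion) / 0.16 ≈ +€656.3 billion.
ΔT of +€105 billion changes first-round spending by −c·ΔT = −€88.2 billion, contributing k·(−c·ΔT) = (−€88.2 billion) / 0.16 ≈ −€551.3 billion.
With ΔG = ΔT and no other leakages, the balanced-budget multiplier is 1, so ΔY = ΔG = +€105 billion.

+€105 billion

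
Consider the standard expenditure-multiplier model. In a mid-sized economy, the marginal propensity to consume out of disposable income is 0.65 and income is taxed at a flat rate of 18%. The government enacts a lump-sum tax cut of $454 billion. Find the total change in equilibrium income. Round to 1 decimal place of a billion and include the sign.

A lump-sum tax change of −$454 billion shifts disposable income by +$454 billion; first-round consumption changes by −c × ΔT = −0.65 × (−$454 billion) = +$295.1 billion.
Expenditure multiplier = 1/(1 − c(1−t)) = 1/(1 − 0.65×0.82) = 1/0.467 ≈ 2.141.
The tax multiplier is −c × k ≈ −1.392, so ΔY = k × (−c·ΔT) = (+$295.1 billion) / 0.467 ≈ +$631.9 billion.

+$631.9 billion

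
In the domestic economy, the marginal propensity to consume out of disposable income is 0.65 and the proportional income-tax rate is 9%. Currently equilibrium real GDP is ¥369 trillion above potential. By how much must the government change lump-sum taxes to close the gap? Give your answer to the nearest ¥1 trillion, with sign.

Spending multiplier = 1/(1 − c(1−t)) = 1/(1 − 0.65×0.91) = 1/0.4085 ≈ 2.448.
Tax multiplier = −c·k = −0.65/0.4085 ≈ −1.591. Need ΔY = −¥369 trillion, so ΔT = ΔY/(−c·k) = −(−¥369 trillion) × 0.4085 / 0.65 ≈ +¥232 trillion.
The government should raise lump-sum taxes by ¥232 trillion.

+¥232 trillion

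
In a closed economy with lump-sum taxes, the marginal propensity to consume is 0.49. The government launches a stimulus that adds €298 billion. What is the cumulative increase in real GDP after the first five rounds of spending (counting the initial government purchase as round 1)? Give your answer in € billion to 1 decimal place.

Round 1 adds ΔG = €298 billion; each later round is MPC = 0.49 times the previous.
After 5 rounds: 298 + 146.02 + 71.5498 + 35.059402 + 17.17910698 = ΔG·(1 − c^5)/(1 − c) = 298 × (1 − 0.0282475249)/0.51 ≈ €567.8 billion.

€567.8 billion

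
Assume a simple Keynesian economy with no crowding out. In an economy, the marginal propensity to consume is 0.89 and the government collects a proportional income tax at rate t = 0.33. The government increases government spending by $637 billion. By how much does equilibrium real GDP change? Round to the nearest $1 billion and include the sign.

Expenditure multiplier = 1/(1 − c(1−t)) = 1/(1 − 0.89×0.67) = 1/0.4037 ≈ 2.477.
ΔY = k × ΔG = (+$637 billion) / 0.4037 ≈ +$1,578 billion.

+$1,578 billion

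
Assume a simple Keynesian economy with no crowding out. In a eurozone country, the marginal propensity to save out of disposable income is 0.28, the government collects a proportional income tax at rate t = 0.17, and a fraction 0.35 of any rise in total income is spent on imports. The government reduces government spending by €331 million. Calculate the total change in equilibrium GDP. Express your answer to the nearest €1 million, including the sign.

−€440 million

MPC = 1 − MPS = 1 − 0.28 = 0.72.
Government-spending multiplier = 1/(1 − c(1−t) + m) = 1/(1 − 0.72×0.83 + 0.35) = 1/0.7524 ≈ 1.329.
ΔY = k × ΔG = (−€331 million) / 0.7524 ≈ −€440 million.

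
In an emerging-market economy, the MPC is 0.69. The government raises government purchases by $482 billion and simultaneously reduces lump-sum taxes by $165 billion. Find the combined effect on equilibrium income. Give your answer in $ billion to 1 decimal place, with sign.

Expenditure multiplier = 1/(1 − MPC) = 1/(1 − 0.69) = 1/0.31 ≈ 3.226.
ΔG contributes k·ΔG = (+$482 billion) / 0.31 ≈ +$1,554.8 billion.
ΔT of −$165 billion changes first-round spending by −c·ΔT = +$113.85 billion, contributing k·(−c·ΔT) = (+$113.85 billion) / 0.31 ≈ +$367.3 billion.
Net ΔY = k(ΔG − c·ΔT) = (+$595.85 billion) / 0.31 ≈ +$1,922.1 billion.

+$1,922.1 billion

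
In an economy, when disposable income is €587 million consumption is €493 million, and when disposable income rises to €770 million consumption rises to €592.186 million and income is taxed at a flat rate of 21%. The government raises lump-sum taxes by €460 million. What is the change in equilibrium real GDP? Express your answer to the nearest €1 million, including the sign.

−€436 million

MPC = ΔC/ΔYd = (592.186 − 493)/(770 − 587) = 99.186/183 = 0.542.
A lump-sum tax change of +€460 million shifts disposable income by −€460 million; first-round consumption changes by −c × ΔT = −0.542 × (+€460 million) = −€249.32 million.
Expenditure multiplier = 1/(1 − c(1−t)) = 1/(1 − 0.542×0.79) = 1/0.57182 ≈ 1.749.
The tax multiplier is −c × k ≈ −0.948, so ΔY = k × (−c·ΔT) = (−€249.32 million) / 0.57182 ≈ −€436 million.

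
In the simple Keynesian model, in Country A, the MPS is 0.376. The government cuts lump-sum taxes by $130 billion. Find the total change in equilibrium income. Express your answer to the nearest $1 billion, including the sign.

+$216 billion

MPC = 1 − MPS = 1 − 0.376 = 0.624.
A lump-sum tax change of −$130 billion shifts disposable income by +$130 billion; first-round consumption changes by −c × ΔT = −0.624 × (−$130 billion) = +$81.12 billion.
Expenditure multiplier = 1/(1 − MPC) = 1/(1 − 0.624) = 1/0.376 ≈ 2.66.
The tax multiplier is −c × k ≈ −1.66, so ΔY = k × (−c·ΔT) = (+$81.12 billion) / 0.376 ≈ +$216 billion.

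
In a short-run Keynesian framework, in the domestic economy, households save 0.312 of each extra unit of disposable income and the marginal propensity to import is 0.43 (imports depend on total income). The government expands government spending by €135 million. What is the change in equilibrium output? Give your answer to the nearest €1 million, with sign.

+€182 million

MPC = 1 − MPS = 1 − 0.312 = 0.688.
Expenditure multiplier = 1/(1 − c + m) = 1/(1 − 0.688 + 0.43) = 1/0.742 ≈ 1.348.
ΔY = k × ΔG = (+€135 million) / 0.742 ≈ +€182 million.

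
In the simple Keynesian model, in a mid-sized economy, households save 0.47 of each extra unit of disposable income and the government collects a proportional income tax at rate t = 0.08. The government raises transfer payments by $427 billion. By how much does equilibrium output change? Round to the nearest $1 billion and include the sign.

MPC = 1 − MPS = 1 − 0.47 = 0.53.
The transfer change shifts disposable income by +$427 billion, so first-round consumption changes by c·ΔTR = 0.53 × (+$427 billion) = +$226.31 billion.
Expenditure multiplier = 1/(1 − c(1−t)) = 1/(1 − 0.53×0.92) = 1/0.5124 ≈ 1.952.
The transfer multiplier is c × k ≈ 1.034, so ΔY = k × (c·ΔTR) = (+$226.31 billion) / 0.5124 ≈ +$442 billion.

+$442 billion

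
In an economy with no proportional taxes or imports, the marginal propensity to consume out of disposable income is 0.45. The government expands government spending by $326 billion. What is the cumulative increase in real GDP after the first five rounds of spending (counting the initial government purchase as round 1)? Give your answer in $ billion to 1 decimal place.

Round 1 adds ΔG = $326 billion; each later round is MPC = 0.45 times the previous.
After 5 rounds: 326 + 146.7 + 66.015 + 29.70675 + 13.3680375 = ΔG·(1 − c^5)/(1 − c) = 326 × (1 − 0.0184528125)/0.55 ≈ $581.8 billion.

$581.8 billion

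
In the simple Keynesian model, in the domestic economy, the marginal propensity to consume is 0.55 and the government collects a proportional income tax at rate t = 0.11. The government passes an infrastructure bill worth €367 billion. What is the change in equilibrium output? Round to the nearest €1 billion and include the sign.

Expenditure multiplier = 1/(1 − c(1−t)) = 1/(1 − 0.55×0.89) = 1/0.5105 ≈ 1.959.
ΔY = k × ΔG = (+€367 billion) / 0.5105 ≈ +€719 billion.

+€719 billion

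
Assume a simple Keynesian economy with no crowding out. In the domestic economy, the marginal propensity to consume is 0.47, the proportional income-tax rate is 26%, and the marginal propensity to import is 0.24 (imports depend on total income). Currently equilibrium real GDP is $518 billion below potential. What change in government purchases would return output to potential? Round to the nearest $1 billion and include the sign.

+$462 billion

Spending multiplier = 1/(1 − c(1−t) + m) = 1/(1 − 0.47×0.74 + 0.24) = 1/0.8922 ≈ 1.121.
Need ΔY = +$518 billion, so ΔG = ΔY/k = (+$518 billion) × 0.8922 ≈ +$462 billion.
The government should increase government purchases by $462 billion.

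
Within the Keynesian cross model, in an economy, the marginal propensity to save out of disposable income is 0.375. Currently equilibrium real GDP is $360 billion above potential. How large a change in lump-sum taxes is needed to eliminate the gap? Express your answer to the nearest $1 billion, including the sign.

+$216 billion

MPC = 1 − MPS = 1 − 0.375 = 0.625.
Spending multiplier = 1/(1 − MPC) = 1/(1 − 0.625) = 1/0.375 ≈ 2.667.
Tax multiplier = −c·k = −0.625/0.375 ≈ −1.667. Need ΔY = −$360 billion, so ΔT = ΔY/(−c·k) = −(−$360 billion) × 0.375 / 0.625 = +$216 billion.
The government should raise lump-sum taxes by $216 billion.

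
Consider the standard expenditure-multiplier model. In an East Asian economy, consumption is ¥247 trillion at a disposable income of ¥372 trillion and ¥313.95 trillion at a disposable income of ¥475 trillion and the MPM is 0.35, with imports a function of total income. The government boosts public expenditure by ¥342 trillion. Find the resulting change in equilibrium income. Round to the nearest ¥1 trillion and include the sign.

+¥489 trillion

MPC = ΔC/ΔYd = (313.95 − 247)/(475 − 372) = 66.95/103 = 0.65.
Government-spending multiplier = 1/(1 − c + m) = 1/(1 − 0.65 + 0.35) = 1/0.7 ≈ 1.429.
ΔY = k × ΔG = (+¥342 trillion) / 0.7 ≈ +¥489 trillion.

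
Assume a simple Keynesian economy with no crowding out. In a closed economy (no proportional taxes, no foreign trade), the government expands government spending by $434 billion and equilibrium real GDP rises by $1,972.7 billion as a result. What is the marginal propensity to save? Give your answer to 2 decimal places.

0.22

Implied spending multiplier k = ΔY/ΔG = 1,972.7/434 ≈ 4.5454.
Since k = 1/(1 − MPC), MPC = 1 − 1/k = 1 − ΔG/ΔY = 1 − 434/1,972.7 ≈ 0.78.
MPS = 1 − MPC = 0.22.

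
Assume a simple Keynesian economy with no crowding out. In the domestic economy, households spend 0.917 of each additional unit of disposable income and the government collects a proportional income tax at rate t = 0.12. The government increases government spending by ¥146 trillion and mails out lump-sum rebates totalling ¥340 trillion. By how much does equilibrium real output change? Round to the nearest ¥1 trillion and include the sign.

Expenditure multiplier = 1/(1 − c(1−t)) = 1/(1 − 0.917×0.88) = 1/0.19304 ≈ 5.18.
ΔG contributes k·ΔG = (+¥146 trillion) / 0.19304 ≈ +¥756.3 trillion.
ΔT of −¥340 trillion changes first-round spending by −c·ΔT = +¥311.78 trillion, contributing k·(−c·ΔT) = (+¥311.78 trillion) / 0.19304 ≈ +¥1,615.1 trillion.
Net ΔY = k(ΔG − c·ΔT) = (+¥457.78 trillion) / 0.19304 ≈ +¥2,371 trillion.

+¥2,371 trillion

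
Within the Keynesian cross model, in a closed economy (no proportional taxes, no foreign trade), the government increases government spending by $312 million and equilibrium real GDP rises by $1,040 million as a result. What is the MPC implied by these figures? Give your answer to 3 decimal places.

0.700

Implied spending multiplier k = ΔY/ΔG = 1,040/312 ≈ 3.3333.
Since k = 1/(1 − MPC), MPC = 1 − 1/k = 1 − ΔG/ΔY = 1 − 312/1,040 = 0.700.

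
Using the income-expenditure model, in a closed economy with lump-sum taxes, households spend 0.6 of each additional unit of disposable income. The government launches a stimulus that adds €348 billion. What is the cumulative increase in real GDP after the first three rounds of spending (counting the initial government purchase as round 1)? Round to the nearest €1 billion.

Round 1 adds ΔG = €348 billion; each later round is MPC = 0.6 times the previous.
After 3 rounds: 348 + 208.8 + 125.28 = ΔG·(1 − c^3)/(1 − c) = 348 × (1 − 0.216)/0.4 ≈ €682 billion.

€682 billion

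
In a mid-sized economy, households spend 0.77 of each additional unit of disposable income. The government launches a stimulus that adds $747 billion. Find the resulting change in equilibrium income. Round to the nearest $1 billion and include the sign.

+$3,248 billion

Expenditure multiplier = 1/(1 − MPC) = 1/(1 − 0.77) = 1/0.23 ≈ 4.348.
ΔY = k × ΔG = (+$747 billion) / 0.23 ≈ +$3,248 billion.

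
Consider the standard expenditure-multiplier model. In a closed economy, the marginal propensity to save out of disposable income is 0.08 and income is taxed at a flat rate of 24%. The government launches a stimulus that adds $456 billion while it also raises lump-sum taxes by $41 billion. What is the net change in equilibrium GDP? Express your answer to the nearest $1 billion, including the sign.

+$1,391 billion

MPC = 1 − MPS = 1 − 0.08 = 0.92.
Expenditure multiplier = 1/(1 − c(1−t)) = 1/(1 − 0.92×0.76) = 1/0.3008 ≈ 3.324.
ΔG contributes k·ΔG = (+$456 billion) / 0.3008 ≈ +$1,516 billion.
ΔT of +$41 billion changes first-round spending by −c·ΔT = −$37.72 billion, contributing k·(−c·ΔT) = (−$37.72 billion) / 0.3008 ≈ −$125.4 billion.
Net ΔY = k(ΔG − c·ΔT) = (+$418.28 billion) / 0.3008 ≈ +$1,391 billion.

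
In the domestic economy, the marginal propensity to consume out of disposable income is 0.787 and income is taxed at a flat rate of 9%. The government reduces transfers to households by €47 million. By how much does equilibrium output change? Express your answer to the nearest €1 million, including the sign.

−€130 million

The transfer change shifts disposable income by −€47 million, so first-round consumption changes by c·ΔTR = 0.787 × (−€47 million) = −€36.989 million.
Expenditure multiplier = 1/(1 − c(1−t)) = 1/(1 − 0.787×0.91) = 1/0.28383 ≈ 3.523.
The transfer multiplier is c × k ≈ 2.773, so ΔY = k × (c·ΔTR) = (−€36.989 million) / 0.28383 ≈ −€130 million.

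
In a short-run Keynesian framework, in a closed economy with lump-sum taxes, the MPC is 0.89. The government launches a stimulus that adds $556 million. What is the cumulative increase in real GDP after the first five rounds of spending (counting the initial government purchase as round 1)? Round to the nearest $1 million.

Round 1 adds ΔG = $556 million; each later round is MPC = 0.89 times the previous.
After 5 rounds: 556 + 494.84 + 440.4076 + 391.962764 + 348.84685996 = ΔG·(1 − c^5)/(1 − c) = 556 × (1 − 0.5584059449)/0.11 ≈ $2,232 million.

$2,232 million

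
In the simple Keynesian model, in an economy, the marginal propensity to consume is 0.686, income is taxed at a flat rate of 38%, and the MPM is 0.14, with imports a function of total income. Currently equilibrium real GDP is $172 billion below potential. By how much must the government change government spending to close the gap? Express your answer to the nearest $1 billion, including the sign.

+$123 billion

Spending multiplier = 1/(1 − c(1−t) + m) = 1/(1 − 0.686×0.62 + 0.14) = 1/0.71468 ≈ 1.399.
Need ΔY = +$172 billion, so ΔG = ΔY/k = (+$172 billion) × 0.71468 ≈ +$123 billion.
The government should increase government spending by $123 billion.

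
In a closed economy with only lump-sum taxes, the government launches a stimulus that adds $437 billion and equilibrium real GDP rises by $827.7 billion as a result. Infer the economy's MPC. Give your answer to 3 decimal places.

0.472

Implied spending multiplier k = ΔY/ΔG = 827.7/437 ≈ 1.8941.
Since k = 1/(1 − MPC), MPC = 1 − 1/k = 1 − ΔG/ΔY = 1 − 437/827.7 ≈ 0.472.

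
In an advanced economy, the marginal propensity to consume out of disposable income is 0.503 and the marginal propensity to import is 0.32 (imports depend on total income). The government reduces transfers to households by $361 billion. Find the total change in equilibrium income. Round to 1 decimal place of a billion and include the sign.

The transfer change shifts disposable income by −$361 billion, so first-round consumption changes by c·ΔTR = 0.503 × (−$361 billion) = −$181.583 billion.
Expenditure multiplier = 1/(1 − c + m) = 1/(1 − 0.503 + 0.32) = 1/0.817 ≈ 1.224.
The transfer multiplier is c × k ≈ 0.616, so ΔY = k × (c·ΔTR) = (−$181.583 billion) / 0.817 ≈ −$222.3 billion.

−$222.3 billion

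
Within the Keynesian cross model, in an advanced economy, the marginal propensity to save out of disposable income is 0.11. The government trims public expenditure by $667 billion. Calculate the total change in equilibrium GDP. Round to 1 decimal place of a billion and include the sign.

−$6,063.6 billion

MPC = 1 − MPS = 1 − 0.11 = 0.89.
Government-spending multiplier = 1/(1 − MPC) = 1/(1 − 0.89) = 1/0.11 ≈ 9.091.
ΔY = k × ΔG = (−$667 billion) / 0.11 ≈ −$6,063.6 billion.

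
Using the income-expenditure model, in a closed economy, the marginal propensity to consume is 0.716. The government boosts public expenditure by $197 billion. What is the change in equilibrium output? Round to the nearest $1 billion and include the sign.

+$694 billion

Spending multiplier = 1/(1 − MPC) = 1/(1 − 0.716) = 1/0.284 ≈ 3.521.
ΔY = k × ΔG = (+$197 billion) / 0.284 ≈ +$694 billion.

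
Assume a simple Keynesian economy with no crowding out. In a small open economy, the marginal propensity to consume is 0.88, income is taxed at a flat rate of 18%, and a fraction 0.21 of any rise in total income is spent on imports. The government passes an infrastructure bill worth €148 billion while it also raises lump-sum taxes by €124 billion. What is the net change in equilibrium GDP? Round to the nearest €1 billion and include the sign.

Expenditure multiplier = 1/(1 − c(1−t) + m) = 1/(1 − 0.88×0.82 + 0.21) = 1/0.4884 ≈ 2.048.
ΔG contributes k·ΔG = (+€148 billion) / 0.4884 ≈ +€303 billion.
ΔT of +€124 billion changes first-round spending by −c·ΔT = −€109.12 billion, contributing k·(−c·ΔT) = (−€109.12 billion) / 0.4884 ≈ −€223.4 billion.
Net ΔY = k(ΔG − c·ΔT) = (+€38.88 billion) / 0.4884 ≈ +€80 billion.

+€80 billion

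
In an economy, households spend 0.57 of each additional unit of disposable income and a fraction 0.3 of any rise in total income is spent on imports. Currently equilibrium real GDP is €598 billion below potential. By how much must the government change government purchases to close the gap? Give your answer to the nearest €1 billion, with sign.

Spending multiplier = 1/(1 − c + m) = 1/(1 − 0.57 + 0.3) = 1/0.73 ≈ 1.37.
Need ΔY = +€598 billion, so ΔG = ΔY/k = (+€598 billion) × 0.73 ≈ +€437 billion.
The government should increase government purchases by €437 billion.

+€437 billion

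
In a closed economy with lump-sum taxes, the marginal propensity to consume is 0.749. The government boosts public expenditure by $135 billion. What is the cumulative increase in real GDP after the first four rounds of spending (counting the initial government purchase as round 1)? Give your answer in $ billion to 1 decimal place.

Round 1 adds ΔG = $135 billion; each later round is MPC = 0.749 times the previous.
After 4 rounds: 135 + 101.115 + 75.735135 + 56.725616115 = ΔG·(1 − c^4)/(1 − c) = 135 × (1 − 0.314722122001)/0.251 ≈ $368.6 billion.

$368.6 billion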